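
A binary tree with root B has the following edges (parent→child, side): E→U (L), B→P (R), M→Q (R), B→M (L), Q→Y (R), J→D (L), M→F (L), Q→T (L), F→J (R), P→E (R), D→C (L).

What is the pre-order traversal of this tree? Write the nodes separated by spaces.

B M F J D C Q T Y P E U

Pre-order visits the node, then its left subtree, then its right subtree.
Visit B.
At B: go left to M.
  Visit M.
  At M: go left to F.
    Visit F.
    At F: no left child.
    At F: go right to J.
      Visit J.
      At J: go left to D.
        Visit D.
        At D: go left to C.
          C is a leaf — visit C.
        At D: no right child.
      At J: no right child.
  At M: go right to Q.
    Visit Q.
    At Q: go left to T.
      T is a leaf — visit T.
    At Q: go right to Y.
      Y is a leaf — visit Y.
At B: go right to P.
  Visit P.
  At P: no left child.
  At P: go right to E.
    Visit E.
    At E: go left to U.
      U is a leaf — visit U.
    At E: no right child.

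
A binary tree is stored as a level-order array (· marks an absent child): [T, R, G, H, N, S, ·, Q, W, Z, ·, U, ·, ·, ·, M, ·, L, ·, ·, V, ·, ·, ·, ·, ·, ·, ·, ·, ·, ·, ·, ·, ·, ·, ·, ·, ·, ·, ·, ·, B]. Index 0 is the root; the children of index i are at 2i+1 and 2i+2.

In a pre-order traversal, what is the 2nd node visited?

R

Pre-order visits the node, then its left subtree, then its right subtree.
Visit T.
At T: go left to R.
  Visit R.
  At R: go left to H.
    Visit H.
    At H: go left to Q.
      Visit Q.
      At Q: go left to M.
        M is a leaf — visit M.
      At Q: no right child.
    At H: go right to W.
      Visit W.
      At W: go left to L.
        L is a leaf — visit L.
      At W: no right child.
  At R: go right to N.
    Visit N.
    At N: go left to Z.
      Visit Z.
      At Z: no left child.
      At Z: go right to V.
        Visit V.
        At V: go left to B.
          B is a leaf — visit B.
        At V: no right child.
    At N: no right child.
At T: go right to G.
  Visit G.
  At G: go left to S.
    Visit S.
    At S: go left to U.
      U is a leaf — visit U.
    At S: no right child.
  At G: no right child.
Full pre-order sequence: T, R, H, Q, M, W, L, N, Z, V, B, G, S, U.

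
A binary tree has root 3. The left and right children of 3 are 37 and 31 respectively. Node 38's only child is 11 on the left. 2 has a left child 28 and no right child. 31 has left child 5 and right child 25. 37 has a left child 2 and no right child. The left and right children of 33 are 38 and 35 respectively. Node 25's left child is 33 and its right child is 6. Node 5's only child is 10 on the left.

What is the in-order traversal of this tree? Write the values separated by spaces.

28 2 37 3 10 5 31 11 38 33 35 25 6

In-order visits the left subtree, then the node, then the right subtree.
At 3: go left to 37.
  At 37: go left to 2.
    At 2: go left to 28.
      28 is a leaf — visit 28.
    Visit 2.
    At 2: no right child.
  Visit 37.
  At 37: no right child.
Visit 3.
At 3: go right to 31.
  At 31: go left to 5.
    At 5: go left to 10.
      10 is a leaf — visit 10.
    Visit 5.
    At 5: no right child.
  Visit 31.
  At 31: go right to 25.
    At 25: go left to 33.
      At 33: go left to 38.
        At 38: go left to 11.
          11 is a leaf — visit 11.
        Visit 38.
        At 38: no right child.
      Visit 33.
      At 33: go right to 35.
        35 is a leaf — visit 35.
    Visit 25.
    At 25: go right to 6.
      6 is a leaf — visit 6.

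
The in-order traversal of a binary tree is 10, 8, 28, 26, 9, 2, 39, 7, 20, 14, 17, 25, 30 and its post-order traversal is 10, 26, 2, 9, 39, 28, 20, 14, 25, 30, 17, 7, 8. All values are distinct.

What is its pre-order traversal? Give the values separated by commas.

8, 10, 7, 28, 39, 9, 26, 2, 17, 14, 20, 30, 25

The last element of post-order is the root; it splits in-order into left and right subtrees.
Root 8: left subtree has 1 node {10}, right has 11 {28, 26, 9, 2, 39, 7, 20, 14, 17, 25, 30}.
  Root 7: left subtree has 5 nodes {28, 26, 9, 2, 39}, right has 5 {20, 14, 17, 25, 30}.
    Root 28: left subtree has 0 nodes { }, right has 4 {26, 9, 2, 39}.
      Root 39: left subtree has 3 nodes {26, 9, 2}, right has 0 { }.
        Root 9: left subtree has 1 node {26}, right has 1 {2}.
    Root 17: left subtree has 2 nodes {20, 14}, right has 2 {25, 30}.
      Root 14: left subtree has 1 node {20}, right has 0 { }.
      Root 30: left subtree has 1 node {25}, right has 0 { }.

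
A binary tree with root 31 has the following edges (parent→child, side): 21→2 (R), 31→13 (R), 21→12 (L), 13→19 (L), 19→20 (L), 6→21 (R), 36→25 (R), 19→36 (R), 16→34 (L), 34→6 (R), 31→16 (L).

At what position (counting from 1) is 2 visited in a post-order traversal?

2

Post-order visits the left subtree, then the right subtree, then the node.
At 31: go left to 16.
  At 16: go left to 34.
    At 34: no left child.
    At 34: go right to 6.
      At 6: no left child.
      At 6: go right to 21.
        At 21: go left to 12.
          12 is a leaf — visit 12.
        At 21: go right to 2.
          2 is a leaf — visit 2.
        Visit 21.
      Visit 6.
    Visit 34.
  At 16: no right child.
  Visit 16.
At 31: go right to 13.
  At 13: go left to 19.
    At 19: go left to 20.
      20 is a leaf — visit 20.
    At 19: go right to 36.
      At 36: no left child.
      At 36: go right to 25.
        25 is a leaf — visit 25.
      Visit 36.
    Visit 19.
  At 13: no right child.
  Visit 13.
Visit 31.
Full post-order sequence: 12, 2, 21, 6, 34, 16, 20, 25, 36, 19, 13, 31.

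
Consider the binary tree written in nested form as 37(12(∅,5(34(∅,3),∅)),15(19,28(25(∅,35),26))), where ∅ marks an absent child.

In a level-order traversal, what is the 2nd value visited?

12

Level-order visits nodes level by level from the root, left to right within each level.
Level 0: 37
Level 1: 12, 15
Level 2: 5, 19, 28
Level 3: 34, 25, 26
Level 4: 3, 35
Full level-order sequence: 37, 12, 15, 5, 19, 28, 34, 25, 26, 3, 35.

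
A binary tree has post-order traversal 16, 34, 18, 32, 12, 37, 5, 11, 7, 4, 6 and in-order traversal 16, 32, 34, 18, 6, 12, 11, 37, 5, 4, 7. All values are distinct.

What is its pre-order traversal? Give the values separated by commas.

The last element of post-order is the root; it splits in-order into left and right subtrees.
Root 6: left subtree has 4 nodes {16, 32, 34, 18}, right has 6 {12, 11, 37, 5, 4, 7}.
  Root 32: left subtree has 1 node {16}, right has 2 {34, 18}.
    Root 18: left subtree has 1 node {34}, right has 0 { }.
  Root 4: left subtree has 4 nodes {12, 11, 37, 5}, right has 1 {7}.
    Root 11: left subtree has 1 node {12}, right has 2 {37, 5}.
      Root 5: left subtree has 1 node {37}, right has 0 { }.

6, 32, 16, 18, 34, 4, 11, 12, 5, 37, 7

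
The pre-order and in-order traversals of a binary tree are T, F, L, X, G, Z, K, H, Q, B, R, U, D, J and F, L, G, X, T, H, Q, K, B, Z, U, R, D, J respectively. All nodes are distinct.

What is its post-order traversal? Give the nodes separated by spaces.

The first element of pre-order is the root; it splits in-order into left and right subtrees.
Root T: left subtree has 4 nodes {F, L, G, X}, right has 9 {H, Q, K, B, Z, U, R, D, J}.
  Root F: left subtree has 0 nodes { }, right has 3 {L, G, X}.
    Root L: left subtree has 0 nodes { }, right has 2 {G, X}.
      Root X: left subtree has 1 node {G}, right has 0 { }.
  Root Z: left subtree has 4 nodes {H, Q, K, B}, right has 4 {U, R, D, J}.
    Root K: left subtree has 2 nodes {H, Q}, right has 1 {B}.
      Root H: left subtree has 0 nodes { }, right has 1 {Q}.
    Root R: left subtree has 1 node {U}, right has 2 {D, J}.
      Root D: left subtree has 0 nodes { }, right has 1 {J}.

G X L F Q H B K U J D R Z T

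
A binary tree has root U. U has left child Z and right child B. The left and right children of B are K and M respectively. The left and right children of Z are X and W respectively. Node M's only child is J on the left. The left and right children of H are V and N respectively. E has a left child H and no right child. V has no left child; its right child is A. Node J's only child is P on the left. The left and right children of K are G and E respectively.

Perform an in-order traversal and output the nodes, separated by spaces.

X Z W U G K V A H N E B P J M

In-order visits the left subtree, then the node, then the right subtree.
At U: go left to Z.
  At Z: go left to X.
    X is a leaf — visit X.
  Visit Z.
  At Z: go right to W.
    W is a leaf — visit W.
Visit U.
At U: go right to B.
  At B: go left to K.
    At K: go left to G.
      G is a leaf — visit G.
    Visit K.
    At K: go right to E.
      At E: go left to H.
        At H: go left to V.
          At V: no left child.
          Visit V.
          At V: go right to A.
            A is a leaf — visit A.
        Visit H.
        At H: go right to N.
          N is a leaf — visit N.
      Visit E.
      At E: no right child.
  Visit B.
  At B: go right to M.
    At M: go left to J.
      At J: go left to P.
        P is a leaf — visit P.
      Visit J.
      At J: no right child.
    Visit M.
    At M: no right child.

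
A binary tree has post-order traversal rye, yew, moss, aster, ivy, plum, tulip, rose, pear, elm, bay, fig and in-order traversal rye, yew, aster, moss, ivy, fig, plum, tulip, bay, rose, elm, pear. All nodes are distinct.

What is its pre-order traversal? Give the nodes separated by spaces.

The last element of post-order is the root; it splits in-order into left and right subtrees.
Root fig: left subtree has 5 nodes {rye, yew, aster, moss, ivy}, right has 6 {plum, tulip, bay, rose, elm, pear}.
  Root ivy: left subtree has 4 nodes {rye, yew, aster, moss}, right has 0 { }.
    Root aster: left subtree has 2 nodes {rye, yew}, right has 1 {moss}.
      Root yew: left subtree has 1 node {rye}, right has 0 { }.
  Root bay: left subtree has 2 nodes {plum, tulip}, right has 3 {rose, elm, pear}.
    Root tulip: left subtree has 1 node {plum}, right has 0 { }.
    Root elm: left subtree has 1 node {rose}, right has 1 {pear}.

fig ivy aster yew rye moss bay tulip plum elm rose pear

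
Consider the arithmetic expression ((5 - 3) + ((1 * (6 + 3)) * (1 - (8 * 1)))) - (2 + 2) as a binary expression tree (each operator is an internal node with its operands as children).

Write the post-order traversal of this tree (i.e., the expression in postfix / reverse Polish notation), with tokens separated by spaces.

5 3 - 1 6 3 + * 1 8 1 * - * + 2 2 + -

Post-order on an expression tree gives postfix notation: for each operator, emit left operand, right operand, then the operator.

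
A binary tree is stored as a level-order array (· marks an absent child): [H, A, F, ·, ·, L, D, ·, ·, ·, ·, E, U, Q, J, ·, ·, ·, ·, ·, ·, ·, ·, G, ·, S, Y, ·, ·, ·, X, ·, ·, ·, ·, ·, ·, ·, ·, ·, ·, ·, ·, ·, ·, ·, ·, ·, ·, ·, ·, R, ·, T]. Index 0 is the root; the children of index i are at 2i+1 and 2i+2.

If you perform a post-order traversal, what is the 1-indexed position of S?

5

Post-order visits the left subtree, then the right subtree, then the node.
At H: go left to A.
  A is a leaf — visit A.
At H: go right to F.
  At F: go left to L.
    At L: go left to E.
      At E: go left to G.
        G is a leaf — visit G.
      At E: no right child.
      Visit E.
    At L: go right to U.
      At U: go left to S.
        At S: go left to R.
          R is a leaf — visit R.
        At S: no right child.
        Visit S.
      At U: go right to Y.
        At Y: go left to T.
          T is a leaf — visit T.
        At Y: no right child.
        Visit Y.
      Visit U.
    Visit L.
  At F: go right to D.
    At D: go left to Q.
      Q is a leaf — visit Q.
    At D: go right to J.
      At J: no left child.
      At J: go right to X.
        X is a leaf — visit X.
      Visit J.
    Visit D.
  Visit F.
Visit H.
Full post-order sequence: A, G, E, R, S, T, Y, U, L, Q, X, J, D, F, H.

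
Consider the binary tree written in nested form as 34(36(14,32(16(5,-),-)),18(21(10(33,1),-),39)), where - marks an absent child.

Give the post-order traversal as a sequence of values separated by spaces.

14 5 16 32 36 33 1 10 21 39 18 34

Post-order visits the left subtree, then the right subtree, then the node.
At 34: go left to 36.
  At 36: go left to 14.
    14 is a leaf — visit 14.
  At 36: go right to 32.
    At 32: go left to 16.
      At 16: go left to 5.
        5 is a leaf — visit 5.
      At 16: no right child.
      Visit 16.
    At 32: no right child.
    Visit 32.
  Visit 36.
At 34: go right to 18.
  At 18: go left to 21.
    At 21: go left to 10.
      At 10: go left to 33.
        33 is a leaf — visit 33.
      At 10: go right to 1.
        1 is a leaf — visit 1.
      Visit 10.
    At 21: no right child.
    Visit 21.
  At 18: go right to 39.
    39 is a leaf — visit 39.
  Visit 18.
Visit 34.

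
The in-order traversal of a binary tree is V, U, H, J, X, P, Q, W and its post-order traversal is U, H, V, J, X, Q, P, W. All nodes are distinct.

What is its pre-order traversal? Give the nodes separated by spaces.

The last element of post-order is the root; it splits in-order into left and right subtrees.
Root W: left subtree has 7 nodes {V, U, H, J, X, P, Q}, right has 0 { }.
  Root P: left subtree has 5 nodes {V, U, H, J, X}, right has 1 {Q}.
    Root X: left subtree has 4 nodes {V, U, H, J}, right has 0 { }.
      Root J: left subtree has 3 nodes {V, U, H}, right has 0 { }.
        Root V: left subtree has 0 nodes { }, right has 2 {U, H}.
          Root H: left subtree has 1 node {U}, right has 0 { }.

W P X J V H U Q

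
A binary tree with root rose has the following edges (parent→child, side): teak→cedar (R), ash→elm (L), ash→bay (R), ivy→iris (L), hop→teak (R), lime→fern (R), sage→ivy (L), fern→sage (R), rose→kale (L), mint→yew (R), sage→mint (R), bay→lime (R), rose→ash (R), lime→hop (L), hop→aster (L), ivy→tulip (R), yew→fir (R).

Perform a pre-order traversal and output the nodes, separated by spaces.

rose kale ash elm bay lime hop aster teak cedar fern sage ivy iris tulip mint yew fir

Pre-order visits the node, then its left subtree, then its right subtree.
Visit rose.
At rose: go left to kale.
  kale is a leaf — visit kale.
At rose: go right to ash.
  Visit ash.
  At ash: go left to elm.
    elm is a leaf — visit elm.
  At ash: go right to bay.
    Visit bay.
    At bay: no left child.
    At bay: go right to lime.
      Visit lime.
      At lime: go left to hop.
        Visit hop.
        At hop: go left to aster.
          aster is a leaf — visit aster.
        At hop: go right to teak.
          Visit teak.
          At teak: no left child.
          At teak: go right to cedar.
            cedar is a leaf — visit cedar.
      At lime: go right to fern.
        Visit fern.
        At fern: no left child.
        At fern: go right to sage.
          Visit sage.
          At sage: go left to ivy.
            Visit ivy.
            At ivy: go left to iris.
              iris is a leaf — visit iris.
            At ivy: go right to tulip.
              tulip is a leaf — visit tulip.
          At sage: go right to mint.
            Visit mint.
            At mint: no left child.
            At mint: go right to yew.
              Visit yew.
              At yew: no left child.
              At yew: go right to fir.
                fir is a leaf — visit fir.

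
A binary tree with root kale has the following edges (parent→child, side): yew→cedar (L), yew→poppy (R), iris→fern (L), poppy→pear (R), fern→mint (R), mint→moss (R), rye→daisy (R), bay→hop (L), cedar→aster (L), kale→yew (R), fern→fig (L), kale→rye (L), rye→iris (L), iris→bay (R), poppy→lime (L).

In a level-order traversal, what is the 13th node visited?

fig

Level-order visits nodes level by level from the root, left to right within each level.
Level 0: kale
Level 1: rye, yew
Level 2: iris, daisy, cedar, poppy
Level 3: fern, bay, aster, lime, pear
Level 4: fig, mint, hop
Level 5: moss
Full level-order sequence: kale, rye, yew, iris, daisy, cedar, poppy, fern, bay, aster, lime, pear, fig, mint, hop, moss.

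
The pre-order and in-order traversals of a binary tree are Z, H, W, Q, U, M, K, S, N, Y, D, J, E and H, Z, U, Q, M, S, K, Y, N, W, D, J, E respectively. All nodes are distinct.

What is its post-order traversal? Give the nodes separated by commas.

H, U, S, Y, N, K, M, Q, E, J, D, W, Z

The first element of pre-order is the root; it splits in-order into left and right subtrees.
Root Z: left subtree has 1 node {H}, right has 11 {U, Q, M, S, K, Y, N, W, D, J, E}.
  Root W: left subtree has 7 nodes {U, Q, M, S, K, Y, N}, right has 3 {D, J, E}.
    Root Q: left subtree has 1 node {U}, right has 5 {M, S, K, Y, N}.
      Root M: left subtree has 0 nodes { }, right has 4 {S, K, Y, N}.
        Root K: left subtree has 1 node {S}, right has 2 {Y, N}.
          Root N: left subtree has 1 node {Y}, right has 0 { }.
    Root D: left subtree has 0 nodes { }, right has 2 {J, E}.
      Root J: left subtree has 0 nodes { }, right has 1 {E}.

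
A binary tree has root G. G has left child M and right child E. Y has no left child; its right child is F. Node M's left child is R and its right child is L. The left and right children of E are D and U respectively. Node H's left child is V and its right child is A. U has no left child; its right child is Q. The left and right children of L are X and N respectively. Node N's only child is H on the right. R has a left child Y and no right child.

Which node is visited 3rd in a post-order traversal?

R

Post-order visits the left subtree, then the right subtree, then the node.
At G: go left to M.
  At M: go left to R.
    At R: go left to Y.
      At Y: no left child.
      At Y: go right to F.
        F is a leaf — visit F.
      Visit Y.
    At R: no right child.
    Visit R.
  At M: go right to L.
    At L: go left to X.
      X is a leaf — visit X.
    At L: go right to N.
      At N: no left child.
      At N: go right to H.
        At H: go left to V.
          V is a leaf — visit V.
        At H: go right to A.
          A is a leaf — visit A.
        Visit H.
      Visit N.
    Visit L.
  Visit M.
At G: go right to E.
  At E: go left to D.
    D is a leaf — visit D.
  At E: go right to U.
    At U: no left child.
    At U: go right to Q.
      Q is a leaf — visit Q.
    Visit U.
  Visit E.
Visit G.
Full post-order sequence: F, Y, R, X, V, A, H, N, L, M, D, Q, U, E, G.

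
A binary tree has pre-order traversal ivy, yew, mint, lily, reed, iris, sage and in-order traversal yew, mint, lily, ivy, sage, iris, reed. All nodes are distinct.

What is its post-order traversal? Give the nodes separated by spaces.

lily mint yew sage iris reed ivy

The first element of pre-order is the root; it splits in-order into left and right subtrees.
Root ivy: left subtree has 3 nodes {yew, mint, lily}, right has 3 {sage, iris, reed}.
  Root yew: left subtree has 0 nodes { }, right has 2 {mint, lily}.
    Root mint: left subtree has 0 nodes { }, right has 1 {lily}.
  Root reed: left subtree has 2 nodes {sage, iris}, right has 0 { }.
    Root iris: left subtree has 1 node {sage}, right has 0 { }.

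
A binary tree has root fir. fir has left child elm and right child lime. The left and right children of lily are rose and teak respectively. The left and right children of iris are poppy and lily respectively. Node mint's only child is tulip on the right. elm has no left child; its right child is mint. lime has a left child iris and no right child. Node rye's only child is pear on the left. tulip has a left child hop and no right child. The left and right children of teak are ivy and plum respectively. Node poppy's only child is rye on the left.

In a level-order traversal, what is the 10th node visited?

Level-order visits nodes level by level from the root, left to right within each level.
Level 0: fir
Level 1: elm, lime
Level 2: mint, iris
Level 3: tulip, poppy, lily
Level 4: hop, rye, rose, teak
Level 5: pear, ivy, plum
Full level-order sequence: fir, elm, lime, mint, iris, tulip, poppy, lily, hop, rye, rose, teak, pear, ivy, plum.

rye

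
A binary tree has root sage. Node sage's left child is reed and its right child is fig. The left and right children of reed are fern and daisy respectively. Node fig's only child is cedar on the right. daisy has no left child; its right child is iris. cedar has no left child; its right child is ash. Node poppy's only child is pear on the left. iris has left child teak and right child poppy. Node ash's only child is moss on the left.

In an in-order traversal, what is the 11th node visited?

moss

In-order visits the left subtree, then the node, then the right subtree.
At sage: go left to reed.
  At reed: go left to fern.
    fern is a leaf — visit fern.
  Visit reed.
  At reed: go right to daisy.
    At daisy: no left child.
    Visit daisy.
    At daisy: go right to iris.
      At iris: go left to teak.
        teak is a leaf — visit teak.
      Visit iris.
      At iris: go right to poppy.
        At poppy: go left to pear.
          pear is a leaf — visit pear.
        Visit poppy.
        At poppy: no right child.
Visit sage.
At sage: go right to fig.
  At fig: no left child.
  Visit fig.
  At fig: go right to cedar.
    At cedar: no left child.
    Visit cedar.
    At cedar: go right to ash.
      At ash: go left to moss.
        moss is a leaf — visit moss.
      Visit ash.
      At ash: no right child.
Full in-order sequence: fern, reed, daisy, teak, iris, pear, poppy, sage, fig, cedar, moss, ash.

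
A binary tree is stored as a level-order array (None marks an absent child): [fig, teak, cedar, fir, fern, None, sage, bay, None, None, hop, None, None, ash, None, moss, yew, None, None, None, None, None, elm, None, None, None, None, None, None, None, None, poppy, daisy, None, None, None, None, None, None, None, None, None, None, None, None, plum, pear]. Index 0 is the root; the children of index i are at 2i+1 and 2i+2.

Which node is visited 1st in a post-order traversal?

poppy

Post-order visits the left subtree, then the right subtree, then the node.
At fig: go left to teak.
  At teak: go left to fir.
    At fir: go left to bay.
      At bay: go left to moss.
        At moss: go left to poppy.
          poppy is a leaf — visit poppy.
        At moss: go right to daisy.
          daisy is a leaf — visit daisy.
        Visit moss.
      At bay: go right to yew.
        yew is a leaf — visit yew.
      Visit bay.
    At fir: no right child.
    Visit fir.
  At teak: go right to fern.
    At fern: no left child.
    At fern: go right to hop.
      At hop: no left child.
      At hop: go right to elm.
        At elm: go left to plum.
          plum is a leaf — visit plum.
        At elm: go right to pear.
          pear is a leaf — visit pear.
        Visit elm.
      Visit hop.
    Visit fern.
  Visit teak.
At fig: go right to cedar.
  At cedar: no left child.
  At cedar: go right to sage.
    At sage: go left to ash.
      ash is a leaf — visit ash.
    At sage: no right child.
    Visit sage.
  Visit cedar.
Visit fig.
Full post-order sequence: poppy, daisy, moss, yew, bay, fir, plum, pear, elm, hop, fern, teak, ash, sage, cedar, fig.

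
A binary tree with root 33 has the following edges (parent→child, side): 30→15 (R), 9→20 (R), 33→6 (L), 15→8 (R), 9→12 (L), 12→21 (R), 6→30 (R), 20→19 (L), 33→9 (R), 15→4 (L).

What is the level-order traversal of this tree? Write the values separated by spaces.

33 6 9 30 12 20 15 21 19 4 8

Level-order visits nodes level by level from the root, left to right within each level.
Level 0: 33
Level 1: 6, 9
Level 2: 30, 12, 20
Level 3: 15, 21, 19
Level 4: 4, 8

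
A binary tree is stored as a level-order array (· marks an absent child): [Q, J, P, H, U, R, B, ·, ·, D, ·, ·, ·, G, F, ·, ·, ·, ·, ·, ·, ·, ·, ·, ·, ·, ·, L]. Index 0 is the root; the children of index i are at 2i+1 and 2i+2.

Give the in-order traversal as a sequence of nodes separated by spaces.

In-order visits the left subtree, then the node, then the right subtree.
At Q: go left to J.
  At J: go left to H.
    H is a leaf — visit H.
  Visit J.
  At J: go right to U.
    At U: go left to D.
      D is a leaf — visit D.
    Visit U.
    At U: no right child.
Visit Q.
At Q: go right to P.
  At P: go left to R.
    R is a leaf — visit R.
  Visit P.
  At P: go right to B.
    At B: go left to G.
      At G: go left to L.
        L is a leaf — visit L.
      Visit G.
      At G: no right child.
    Visit B.
    At B: go right to F.
      F is a leaf — visit F.

H J D U Q R P L G B F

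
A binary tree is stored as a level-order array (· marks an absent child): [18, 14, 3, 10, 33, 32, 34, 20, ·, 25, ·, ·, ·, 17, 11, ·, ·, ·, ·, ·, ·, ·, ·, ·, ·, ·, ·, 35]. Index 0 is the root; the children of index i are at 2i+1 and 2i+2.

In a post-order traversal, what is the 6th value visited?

Post-order visits the left subtree, then the right subtree, then the node.
At 18: go left to 14.
  At 14: go left to 10.
    At 10: go left to 20.
      20 is a leaf — visit 20.
    At 10: no right child.
    Visit 10.
  At 14: go right to 33.
    At 33: go left to 25.
      25 is a leaf — visit 25.
    At 33: no right child.
    Visit 33.
  Visit 14.
At 18: go right to 3.
  At 3: go left to 32.
    32 is a leaf — visit 32.
  At 3: go right to 34.
    At 34: go left to 17.
      At 17: go left to 35.
        35 is a leaf — visit 35.
      At 17: no right child.
      Visit 17.
    At 34: go right to 11.
      11 is a leaf — visit 11.
    Visit 34.
  Visit 3.
Visit 18.
Full post-order sequence: 20, 10, 25, 33, 14, 32, 35, 17, 11, 34, 3, 18.

32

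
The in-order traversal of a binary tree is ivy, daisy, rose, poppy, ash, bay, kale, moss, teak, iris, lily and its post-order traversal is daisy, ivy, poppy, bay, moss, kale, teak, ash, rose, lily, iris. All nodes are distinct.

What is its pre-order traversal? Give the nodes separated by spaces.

iris rose ivy daisy ash poppy teak kale bay moss lily

The last element of post-order is the root; it splits in-order into left and right subtrees.
Root iris: left subtree has 9 nodes {ivy, daisy, rose, poppy, ash, bay, kale, moss, teak}, right has 1 {lily}.
  Root rose: left subtree has 2 nodes {ivy, daisy}, right has 6 {poppy, ash, bay, kale, moss, teak}.
    Root ivy: left subtree has 0 nodes { }, right has 1 {daisy}.
    Root ash: left subtree has 1 node {poppy}, right has 4 {bay, kale, moss, teak}.
      Root teak: left subtree has 3 nodes {bay, kale, moss}, right has 0 { }.
        Root kale: left subtree has 1 node {bay}, right has 1 {moss}.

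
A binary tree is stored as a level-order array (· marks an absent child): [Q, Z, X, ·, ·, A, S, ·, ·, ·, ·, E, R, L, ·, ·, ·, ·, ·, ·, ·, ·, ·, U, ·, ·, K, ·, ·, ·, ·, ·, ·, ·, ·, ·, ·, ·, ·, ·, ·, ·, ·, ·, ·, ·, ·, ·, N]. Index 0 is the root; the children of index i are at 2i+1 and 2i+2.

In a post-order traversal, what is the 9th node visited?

Post-order visits the left subtree, then the right subtree, then the node.
At Q: go left to Z.
  Z is a leaf — visit Z.
At Q: go right to X.
  At X: go left to A.
    At A: go left to E.
      At E: go left to U.
        At U: no left child.
        At U: go right to N.
          N is a leaf — visit N.
        Visit U.
      At E: no right child.
      Visit E.
    At A: go right to R.
      At R: no left child.
      At R: go right to K.
        K is a leaf — visit K.
      Visit R.
    Visit A.
  At X: go right to S.
    At S: go left to L.
      L is a leaf — visit L.
    At S: no right child.
    Visit S.
  Visit X.
Visit Q.
Full post-order sequence: Z, N, U, E, K, R, A, L, S, X, Q.

S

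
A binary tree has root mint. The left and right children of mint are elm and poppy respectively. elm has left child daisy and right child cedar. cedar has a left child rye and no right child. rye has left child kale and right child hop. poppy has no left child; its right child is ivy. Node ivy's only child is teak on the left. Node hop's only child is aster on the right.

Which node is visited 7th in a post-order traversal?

Post-order visits the left subtree, then the right subtree, then the node.
At mint: go left to elm.
  At elm: go left to daisy.
    daisy is a leaf — visit daisy.
  At elm: go right to cedar.
    At cedar: go left to rye.
      At rye: go left to kale.
        kale is a leaf — visit kale.
      At rye: go right to hop.
        At hop: no left child.
        At hop: go right to aster.
          aster is a leaf — visit aster.
        Visit hop.
      Visit rye.
    At cedar: no right child.
    Visit cedar.
  Visit elm.
At mint: go right to poppy.
  At poppy: no left child.
  At poppy: go right to ivy.
    At ivy: go left to teak.
      teak is a leaf — visit teak.
    At ivy: no right child.
    Visit ivy.
  Visit poppy.
Visit mint.
Full post-order sequence: daisy, kale, aster, hop, rye, cedar, elm, teak, ivy, poppy, mint.

elm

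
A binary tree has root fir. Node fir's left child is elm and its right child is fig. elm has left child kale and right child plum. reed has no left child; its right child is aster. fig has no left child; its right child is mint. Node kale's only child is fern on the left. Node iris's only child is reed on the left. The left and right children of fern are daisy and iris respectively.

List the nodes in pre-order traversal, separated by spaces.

fir elm kale fern daisy iris reed aster plum fig mint

Pre-order visits the node, then its left subtree, then its right subtree.
Visit fir.
At fir: go left to elm.
  Visit elm.
  At elm: go left to kale.
    Visit kale.
    At kale: go left to fern.
      Visit fern.
      At fern: go left to daisy.
        daisy is a leaf — visit daisy.
      At fern: go right to iris.
        Visit iris.
        At iris: go left to reed.
          Visit reed.
          At reed: no left child.
          At reed: go right to aster.
            aster is a leaf — visit aster.
        At iris: no right child.
    At kale: no right child.
  At elm: go right to plum.
    plum is a leaf — visit plum.
At fir: go right to fig.
  Visit fig.
  At fig: no left child.
  At fig: go right to mint.
    mint is a leaf — visit mint.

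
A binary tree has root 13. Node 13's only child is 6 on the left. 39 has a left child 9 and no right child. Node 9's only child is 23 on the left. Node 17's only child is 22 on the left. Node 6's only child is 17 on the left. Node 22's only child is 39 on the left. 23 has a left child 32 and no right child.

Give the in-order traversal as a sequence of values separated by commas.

In-order visits the left subtree, then the node, then the right subtree.
At 13: go left to 6.
  At 6: go left to 17.
    At 17: go left to 22.
      At 22: go left to 39.
        At 39: go left to 9.
          At 9: go left to 23.
            At 23: go left to 32.
              32 is a leaf — visit 32.
            Visit 23.
            At 23: no right child.
          Visit 9.
          At 9: no right child.
        Visit 39.
        At 39: no right child.
      Visit 22.
      At 22: no right child.
    Visit 17.
    At 17: no right child.
  Visit 6.
  At 6: no right child.
Visit 13.
At 13: no right child.

32, 23, 9, 39, 22, 17, 6, 13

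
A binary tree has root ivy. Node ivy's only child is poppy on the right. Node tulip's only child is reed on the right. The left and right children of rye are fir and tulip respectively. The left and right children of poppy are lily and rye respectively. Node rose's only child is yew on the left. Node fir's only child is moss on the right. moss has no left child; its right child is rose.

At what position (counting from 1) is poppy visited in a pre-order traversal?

2

Pre-order visits the node, then its left subtree, then its right subtree.
Visit ivy.
At ivy: no left child.
At ivy: go right to poppy.
  Visit poppy.
  At poppy: go left to lily.
    lily is a leaf — visit lily.
  At poppy: go right to rye.
    Visit rye.
    At rye: go left to fir.
      Visit fir.
      At fir: no left child.
      At fir: go right to moss.
        Visit moss.
        At moss: no left child.
        At moss: go right to rose.
          Visit rose.
          At rose: go left to yew.
            yew is a leaf — visit yew.
          At rose: no right child.
    At rye: go right to tulip.
      Visit tulip.
      At tulip: no left child.
      At tulip: go right to reed.
        reed is a leaf — visit reed.
Full pre-order sequence: ivy, poppy, lily, rye, fir, moss, rose, yew, tulip, reed.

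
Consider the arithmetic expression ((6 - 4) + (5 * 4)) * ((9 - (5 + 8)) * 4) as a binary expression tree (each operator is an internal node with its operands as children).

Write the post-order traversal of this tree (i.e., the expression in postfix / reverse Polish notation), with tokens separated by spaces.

6 4 - 5 4 * + 9 5 8 + - 4 * *

Post-order on an expression tree gives postfix notation: for each operator, emit left operand, right operand, then the operator.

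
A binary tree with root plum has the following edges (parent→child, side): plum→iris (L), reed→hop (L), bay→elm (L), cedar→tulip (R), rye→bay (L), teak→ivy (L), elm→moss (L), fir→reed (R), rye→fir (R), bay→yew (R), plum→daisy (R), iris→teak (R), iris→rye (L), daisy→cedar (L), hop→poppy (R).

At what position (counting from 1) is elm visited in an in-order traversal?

2

In-order visits the left subtree, then the node, then the right subtree.
At plum: go left to iris.
  At iris: go left to rye.
    At rye: go left to bay.
      At bay: go left to elm.
        At elm: go left to moss.
          moss is a leaf — visit moss.
        Visit elm.
        At elm: no right child.
      Visit bay.
      At bay: go right to yew.
        yew is a leaf — visit yew.
    Visit rye.
    At rye: go right to fir.
      At fir: no left child.
      Visit fir.
      At fir: go right to reed.
        At reed: go left to hop.
          At hop: no left child.
          Visit hop.
          At hop: go right to poppy.
            poppy is a leaf — visit poppy.
        Visit reed.
        At reed: no right child.
  Visit iris.
  At iris: go right to teak.
    At teak: go left to ivy.
      ivy is a leaf — visit ivy.
    Visit teak.
    At teak: no right child.
Visit plum.
At plum: go right to daisy.
  At daisy: go left to cedar.
    At cedar: no left child.
    Visit cedar.
    At cedar: go right to tulip.
      tulip is a leaf — visit tulip.
  Visit daisy.
  At daisy: no right child.
Full in-order sequence: moss, elm, bay, yew, rye, fir, hop, poppy, reed, iris, ivy, teak, plum, cedar, tulip, daisy.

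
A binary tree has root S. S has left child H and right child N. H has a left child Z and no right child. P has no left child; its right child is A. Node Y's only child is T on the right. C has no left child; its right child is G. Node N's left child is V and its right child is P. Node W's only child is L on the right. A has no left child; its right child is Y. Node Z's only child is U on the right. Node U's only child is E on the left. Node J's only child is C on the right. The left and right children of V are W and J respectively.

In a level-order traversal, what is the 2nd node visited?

H

Level-order visits nodes level by level from the root, left to right within each level.
Level 0: S
Level 1: H, N
Level 2: Z, V, P
Level 3: U, W, J, A
Level 4: E, L, C, Y
Level 5: G, T
Full level-order sequence: S, H, N, Z, V, P, U, W, J, A, E, L, C, Y, G, T.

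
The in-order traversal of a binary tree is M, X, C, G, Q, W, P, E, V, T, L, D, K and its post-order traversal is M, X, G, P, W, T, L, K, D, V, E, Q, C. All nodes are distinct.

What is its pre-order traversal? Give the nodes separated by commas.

The last element of post-order is the root; it splits in-order into left and right subtrees.
Root C: left subtree has 2 nodes {M, X}, right has 10 {G, Q, W, P, E, V, T, L, D, K}.
  Root X: left subtree has 1 node {M}, right has 0 { }.
  Root Q: left subtree has 1 node {G}, right has 8 {W, P, E, V, T, L, D, K}.
    Root E: left subtree has 2 nodes {W, P}, right has 5 {V, T, L, D, K}.
      Root W: left subtree has 0 nodes { }, right has 1 {P}.
      Root V: left subtree has 0 nodes { }, right has 4 {T, L, D, K}.
        Root D: left subtree has 2 nodes {T, L}, right has 1 {K}.
          Root L: left subtree has 1 node {T}, right has 0 { }.

C, X, M, Q, G, E, W, P, V, D, L, T, K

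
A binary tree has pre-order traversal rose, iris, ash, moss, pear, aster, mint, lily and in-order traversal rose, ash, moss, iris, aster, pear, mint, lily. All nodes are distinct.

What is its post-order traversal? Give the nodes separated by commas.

The first element of pre-order is the root; it splits in-order into left and right subtrees.
Root rose: left subtree has 0 nodes { }, right has 7 {ash, moss, iris, aster, pear, mint, lily}.
  Root iris: left subtree has 2 nodes {ash, moss}, right has 4 {aster, pear, mint, lily}.
    Root ash: left subtree has 0 nodes { }, right has 1 {moss}.
    Root pear: left subtree has 1 node {aster}, right has 2 {mint, lily}.
      Root mint: left subtree has 0 nodes { }, right has 1 {lily}.

moss, ash, aster, lily, mint, pear, iris, rose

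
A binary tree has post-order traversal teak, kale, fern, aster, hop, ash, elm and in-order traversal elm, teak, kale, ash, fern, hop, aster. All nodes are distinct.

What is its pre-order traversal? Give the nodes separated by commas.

The last element of post-order is the root; it splits in-order into left and right subtrees.
Root elm: left subtree has 0 nodes { }, right has 6 {teak, kale, ash, fern, hop, aster}.
  Root ash: left subtree has 2 nodes {teak, kale}, right has 3 {fern, hop, aster}.
    Root kale: left subtree has 1 node {teak}, right has 0 { }.
    Root hop: left subtree has 1 node {fern}, right has 1 {aster}.

elm, ash, kale, teak, hop, fern, aster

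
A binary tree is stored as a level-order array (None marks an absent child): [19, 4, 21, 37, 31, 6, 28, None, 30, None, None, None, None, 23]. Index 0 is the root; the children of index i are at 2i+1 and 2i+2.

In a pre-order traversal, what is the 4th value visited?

Pre-order visits the node, then its left subtree, then its right subtree.
Visit 19.
At 19: go left to 4.
  Visit 4.
  At 4: go left to 37.
    Visit 37.
    At 37: no left child.
    At 37: go right to 30.
      30 is a leaf — visit 30.
  At 4: go right to 31.
    31 is a leaf — visit 31.
At 19: go right to 21.
  Visit 21.
  At 21: go left to 6.
    6 is a leaf — visit 6.
  At 21: go right to 28.
    Visit 28.
    At 28: go left to 23.
      23 is a leaf — visit 23.
    At 28: no right child.
Full pre-order sequence: 19, 4, 37, 30, 31, 21, 6, 28, 23.

30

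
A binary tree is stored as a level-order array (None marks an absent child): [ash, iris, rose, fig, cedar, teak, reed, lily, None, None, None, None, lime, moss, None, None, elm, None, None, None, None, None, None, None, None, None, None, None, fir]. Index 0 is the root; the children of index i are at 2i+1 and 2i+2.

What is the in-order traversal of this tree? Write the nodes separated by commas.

In-order visits the left subtree, then the node, then the right subtree.
At ash: go left to iris.
  At iris: go left to fig.
    At fig: go left to lily.
      At lily: no left child.
      Visit lily.
      At lily: go right to elm.
        elm is a leaf — visit elm.
    Visit fig.
    At fig: no right child.
  Visit iris.
  At iris: go right to cedar.
    cedar is a leaf — visit cedar.
Visit ash.
At ash: go right to rose.
  At rose: go left to teak.
    At teak: no left child.
    Visit teak.
    At teak: go right to lime.
      lime is a leaf — visit lime.
  Visit rose.
  At rose: go right to reed.
    At reed: go left to moss.
      At moss: no left child.
      Visit moss.
      At moss: go right to fir.
        fir is a leaf — visit fir.
    Visit reed.
    At reed: no right child.

lily, elm, fig, iris, cedar, ash, teak, lime, rose, moss, fir, reed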